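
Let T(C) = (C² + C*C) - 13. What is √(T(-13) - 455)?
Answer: I*√130 ≈ 11.402*I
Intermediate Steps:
T(C) = -13 + 2*C² (T(C) = (C² + C²) - 13 = 2*C² - 13 = -13 + 2*C²)
√(T(-13) - 455) = √((-13 + 2*(-13)²) - 455) = √((-13 + 2*169) - 455) = √((-13 + 338) - 455) = √(325 - 455) = √(-130) = I*√130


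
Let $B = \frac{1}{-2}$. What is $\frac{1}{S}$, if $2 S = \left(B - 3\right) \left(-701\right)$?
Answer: $\frac{4}{4907} \approx 0.00081516$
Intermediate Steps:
$B = - \frac{1}{2} \approx -0.5$
$S = \frac{4907}{4}$ ($S = \frac{\left(- \frac{1}{2} - 3\right) \left(-701\right)}{2} = \frac{\left(- \frac{7}{2}\right) \left(-701\right)}{2} = \frac{1}{2} \cdot \frac{4907}{2} = \frac{4907}{4} \approx 1226.8$)
$\frac{1}{S} = \frac{1}{\frac{4907}{4}} = \frac{4}{4907}$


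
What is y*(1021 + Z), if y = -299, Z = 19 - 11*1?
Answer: -307671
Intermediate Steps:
Z = 8 (Z = 19 - 11 = 8)
y*(1021 + Z) = -299*(1021 + 8) = -299*1029 = -307671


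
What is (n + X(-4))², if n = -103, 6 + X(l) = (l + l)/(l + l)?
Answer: 11664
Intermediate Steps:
X(l) = -5 (X(l) = -6 + (l + l)/(l + l) = -6 + (2*l)/((2*l)) = -6 + (2*l)*(1/(2*l)) = -6 + 1 = -5)
(n + X(-4))² = (-103 - 5)² = (-108)² = 11664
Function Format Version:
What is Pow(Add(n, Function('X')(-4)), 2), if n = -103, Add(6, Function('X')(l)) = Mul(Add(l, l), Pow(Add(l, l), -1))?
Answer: 11664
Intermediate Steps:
Function('X')(l) = -5 (Function('X')(l) = Add(-6, Mul(Add(l, l), Pow(Add(l, l), -1))) = Add(-6, Mul(Mul(2, l), Pow(Mul(2, l), -1))) = Add(-6, Mul(Mul(2, l), Mul(Rational(1, 2), Pow(l, -1)))) = Add(-6, 1) = -5)
Pow(Add(n, Function('X')(-4)), 2) = Pow(Add(-103, -5), 2) = Pow(-108, 2) = 11664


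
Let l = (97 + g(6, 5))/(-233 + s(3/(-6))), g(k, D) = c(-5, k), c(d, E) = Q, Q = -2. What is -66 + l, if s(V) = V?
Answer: -31012/467 ≈ -66.407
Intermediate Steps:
c(d, E) = -2
g(k, D) = -2
l = -190/467 (l = (97 - 2)/(-233 + 3/(-6)) = 95/(-233 + 3*(-⅙)) = 95/(-233 - ½) = 95/(-467/2) = 95*(-2/467) = -190/467 ≈ -0.40685)
-66 + l = -66 - 190/467 = -31012/467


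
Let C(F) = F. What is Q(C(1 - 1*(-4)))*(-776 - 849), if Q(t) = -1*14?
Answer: 22750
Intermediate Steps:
Q(t) = -14
Q(C(1 - 1*(-4)))*(-776 - 849) = -14*(-776 - 849) = -14*(-1625) = 22750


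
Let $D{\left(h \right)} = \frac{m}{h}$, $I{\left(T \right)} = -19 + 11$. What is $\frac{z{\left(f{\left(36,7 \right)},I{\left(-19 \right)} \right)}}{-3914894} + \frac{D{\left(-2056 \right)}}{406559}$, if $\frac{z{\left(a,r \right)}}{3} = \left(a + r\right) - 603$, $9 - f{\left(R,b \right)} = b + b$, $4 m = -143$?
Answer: $\frac{3089711998505}{6544804722635552} \approx 0.00047209$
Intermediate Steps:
$m = - \frac{143}{4}$ ($m = \frac{1}{4} \left(-143\right) = - \frac{143}{4} \approx -35.75$)
$I{\left(T \right)} = -8$
$D{\left(h \right)} = - \frac{143}{4 h}$
$f{\left(R,b \right)} = 9 - 2 b$ ($f{\left(R,b \right)} = 9 - \left(b + b\right) = 9 - 2 b$)
$z{\left(a,r \right)} = -1809 + 3 a + 3 r$ ($z{\left(a,r \right)} = 3 \left(\left(a + r\right) - 603\right) = 3 \left(-603 + a + r\right) = -1809 + 3 a + 3 r$)
$\frac{z{\left(f{\left(36,7 \right)},I{\left(-19 \right)} \right)}}{-3914894} + \frac{D{\left(-2056 \right)}}{406559} = \frac{-1809 + 3 \left(9 - 14\right) + 3 \left(-8\right)}{-3914894} + \frac{\left(- \frac{143}{4}\right) \frac{1}{-2056}}{406559} = \left(-1809 + 3 \left(9 - 14\right) - 24\right) \left(- \frac{1}{3914894}\right) + \left(- \frac{143}{4}\right) \left(- \frac{1}{2056}\right) \frac{1}{406559} = \left(-1809 + 3 \left(-5\right) - 24\right) \left(- \frac{1}{3914894}\right) + \frac{143}{8224} \cdot \frac{1}{406559} = \left(-1809 - 15 - 24\right) \left(- \frac{1}{3914894}\right) + \frac{143}{3343541216} = \left(-1848\right) \left(- \frac{1}{3914894}\right) + \frac{143}{3343541216} = \frac{924}{1957447} + \frac{143}{3343541216} = \frac{3089711998505}{6544804722635552}$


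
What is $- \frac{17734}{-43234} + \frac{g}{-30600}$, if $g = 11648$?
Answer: $\frac{2441923}{82685025} \approx 0.029533$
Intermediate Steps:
$- \frac{17734}{-43234} + \frac{g}{-30600} = - \frac{17734}{-43234} + \frac{11648}{-30600} = \left(-17734\right) \left(- \frac{1}{43234}\right) + 11648 \left(- \frac{1}{30600}\right) = \frac{8867}{21617} - \frac{1456}{3825} = \frac{2441923}{82685025}$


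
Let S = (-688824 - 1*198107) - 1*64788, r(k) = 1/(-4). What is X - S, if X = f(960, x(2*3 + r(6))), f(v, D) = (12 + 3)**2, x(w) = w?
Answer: 951944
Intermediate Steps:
r(k) = -1/4
f(v, D) = 225 (f(v, D) = 15**2 = 225)
X = 225
S = -951719 (S = (-688824 - 198107) - 64788 = -886931 - 64788 = -951719)
X - S = 225 - 1*(-951719) = 225 + 951719 = 951944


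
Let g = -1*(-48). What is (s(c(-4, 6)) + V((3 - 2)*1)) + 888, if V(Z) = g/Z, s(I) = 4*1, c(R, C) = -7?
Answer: 940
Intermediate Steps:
s(I) = 4
g = 48
V(Z) = 48/Z
(s(c(-4, 6)) + V((3 - 2)*1)) + 888 = (4 + 48/(((3 - 2)*1))) + 888 = (4 + 48/((1*1))) + 888 = (4 + 48/1) + 888 = (4 + 48*1) + 888 = (4 + 48) + 888 = 52 + 888 = 940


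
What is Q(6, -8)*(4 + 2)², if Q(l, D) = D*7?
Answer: -2016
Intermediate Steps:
Q(l, D) = 7*D
Q(6, -8)*(4 + 2)² = (7*(-8))*(4 + 2)² = -56*6² = -56*36 = -2016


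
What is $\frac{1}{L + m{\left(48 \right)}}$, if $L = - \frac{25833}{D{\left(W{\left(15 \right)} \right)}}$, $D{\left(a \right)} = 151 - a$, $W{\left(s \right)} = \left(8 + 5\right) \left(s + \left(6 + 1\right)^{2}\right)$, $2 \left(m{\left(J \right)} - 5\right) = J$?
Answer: $\frac{227}{15194} \approx 0.01494$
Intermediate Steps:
$m{\left(J \right)} = 5 + \frac{J}{2}$
$W{\left(s \right)} = 637 + 13 s$ ($W{\left(s \right)} = 13 \left(s + 7^{2}\right) = 13 \left(s + 49\right) = 13 \left(49 + s\right) = 637 + 13 s$)
$L = \frac{8611}{227}$ ($L = - \frac{25833}{151 - \left(637 + 13 \cdot 15\right)} = - \frac{25833}{151 - \left(637 + 195\right)} = - \frac{25833}{151 - 832} = - \frac{25833}{-681} = \left(-25833\right) \left(- \frac{1}{681}\right) = \frac{8611}{227} \approx 37.934$)
$\frac{1}{L + m{\left(48 \right)}} = \frac{1}{\frac{8611}{227} + \left(5 + \frac{1}{2} \cdot 48\right)} = \frac{1}{\frac{8611}{227} + \left(5 + 24\right)} = \frac{1}{\frac{8611}{227} + 29} = \frac{1}{\frac{15194}{227}} = \frac{227}{15194}$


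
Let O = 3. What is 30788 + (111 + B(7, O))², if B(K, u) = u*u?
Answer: 45188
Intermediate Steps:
B(K, u) = u²
30788 + (111 + B(7, O))² = 30788 + (111 + 3²)² = 30788 + (111 + 9)² = 30788 + 120² = 30788 + 14400 = 45188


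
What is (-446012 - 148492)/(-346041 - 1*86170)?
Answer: 594504/432211 ≈ 1.3755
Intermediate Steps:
(-446012 - 148492)/(-346041 - 1*86170) = -594504/(-346041 - 86170) = -594504/(-432211) = -594504*(-1/432211) = 594504/432211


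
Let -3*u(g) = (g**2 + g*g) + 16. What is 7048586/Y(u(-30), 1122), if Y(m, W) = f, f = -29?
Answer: -7048586/29 ≈ -2.4305e+5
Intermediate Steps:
u(g) = -16/3 - 2*g**2/3 (u(g) = -((g**2 + g*g) + 16)/3 = -((g**2 + g**2) + 16)/3 = -(2*g**2 + 16)/3 = -(16 + 2*g**2)/3 = -16/3 - 2*g**2/3)
Y(m, W) = -29
7048586/Y(u(-30), 1122) = 7048586/(-29) = 7048586*(-1/29) = -7048586/29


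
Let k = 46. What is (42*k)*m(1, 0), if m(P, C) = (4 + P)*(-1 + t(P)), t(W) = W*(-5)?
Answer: -57960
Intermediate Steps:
t(W) = -5*W
m(P, C) = (-1 - 5*P)*(4 + P) (m(P, C) = (4 + P)*(-1 - 5*P) = (-1 - 5*P)*(4 + P))
(42*k)*m(1, 0) = (42*46)*(-4 - 21*1 - 5*1²) = 1932*(-4 - 21 - 5*1) = 1932*(-4 - 21 - 5) = 1932*(-30) = -57960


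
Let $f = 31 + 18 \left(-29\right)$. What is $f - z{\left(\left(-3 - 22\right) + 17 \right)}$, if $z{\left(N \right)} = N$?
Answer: $-483$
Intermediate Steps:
$f = -491$ ($f = 31 - 522 = -491$)
$f - z{\left(\left(-3 - 22\right) + 17 \right)} = -491 - \left(\left(-3 - 22\right) + 17\right) = -491 - \left(-25 + 17\right) = -491 - -8 = -491 + 8 = -483$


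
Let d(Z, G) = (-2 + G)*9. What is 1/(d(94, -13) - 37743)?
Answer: -1/37878 ≈ -2.6401e-5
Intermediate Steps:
d(Z, G) = -18 + 9*G
1/(d(94, -13) - 37743) = 1/((-18 + 9*(-13)) - 37743) = 1/((-18 - 117) - 37743) = 1/(-135 - 37743) = 1/(-37878) = -1/37878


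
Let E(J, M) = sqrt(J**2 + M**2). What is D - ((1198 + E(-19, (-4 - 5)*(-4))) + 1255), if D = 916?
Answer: -1537 - sqrt(1657) ≈ -1577.7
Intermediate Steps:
D - ((1198 + E(-19, (-4 - 5)*(-4))) + 1255) = 916 - ((1198 + sqrt((-19)**2 + ((-4 - 5)*(-4))**2)) + 1255) = 916 - ((1198 + sqrt(361 + (-9*(-4))**2)) + 1255) = 916 - ((1198 + sqrt(361 + 36**2)) + 1255) = 916 - ((1198 + sqrt(361 + 1296)) + 1255) = 916 - ((1198 + sqrt(1657)) + 1255) = 916 - (2453 + sqrt(1657)) = 916 + (-2453 - sqrt(1657)) = -1537 - sqrt(1657)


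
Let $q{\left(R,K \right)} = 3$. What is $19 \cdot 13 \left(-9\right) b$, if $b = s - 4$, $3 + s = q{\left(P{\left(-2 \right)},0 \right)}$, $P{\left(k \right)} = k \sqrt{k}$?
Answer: $8892$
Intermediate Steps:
$P{\left(k \right)} = k^{\frac{3}{2}}$
$s = 0$ ($s = -3 + 3 = 0$)
$b = -4$ ($b = 0 - 4 = -4$)
$19 \cdot 13 \left(-9\right) b = 19 \cdot 13 \left(-9\right) \left(-4\right) = 247 \left(-9\right) \left(-4\right) = \left(-2223\right) \left(-4\right) = 8892$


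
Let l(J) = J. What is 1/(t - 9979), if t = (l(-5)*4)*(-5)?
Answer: -1/9879 ≈ -0.00010122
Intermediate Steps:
t = 100 (t = -5*4*(-5) = -20*(-5) = 100)
1/(t - 9979) = 1/(100 - 9979) = 1/(-9879) = -1/9879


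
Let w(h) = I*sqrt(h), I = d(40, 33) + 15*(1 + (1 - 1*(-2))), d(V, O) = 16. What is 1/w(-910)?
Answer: -I*sqrt(910)/69160 ≈ -0.00043618*I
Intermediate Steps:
I = 76 (I = 16 + 15*(1 + (1 - 1*(-2))) = 16 + 15*(1 + (1 + 2)) = 16 + 15*(1 + 3) = 16 + 15*4 = 16 + 60 = 76)
w(h) = 76*sqrt(h)
1/w(-910) = 1/(76*sqrt(-910)) = 1/(76*(I*sqrt(910))) = 1/(76*I*sqrt(910)) = -I*sqrt(910)/69160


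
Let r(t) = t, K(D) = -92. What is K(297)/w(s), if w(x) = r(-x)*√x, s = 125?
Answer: 92*√5/3125 ≈ 0.065830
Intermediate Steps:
w(x) = -x^(3/2) (w(x) = (-x)*√x = -x^(3/2))
K(297)/w(s) = -92*(-√5/3125) = -(-92)*√5/3125 = 92*√5/3125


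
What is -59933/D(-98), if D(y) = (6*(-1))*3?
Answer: 59933/18 ≈ 3329.6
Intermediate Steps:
D(y) = -18 (D(y) = -6*3 = -18)
-59933/D(-98) = -59933/(-18) = -59933*(-1/18) = 59933/18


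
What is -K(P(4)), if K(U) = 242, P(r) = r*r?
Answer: -242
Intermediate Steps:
P(r) = r**2
-K(P(4)) = -1*242 = -242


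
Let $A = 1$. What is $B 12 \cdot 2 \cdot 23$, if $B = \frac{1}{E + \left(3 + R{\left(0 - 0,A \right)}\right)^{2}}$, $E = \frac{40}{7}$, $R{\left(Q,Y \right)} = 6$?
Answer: $\frac{3864}{607} \approx 6.3657$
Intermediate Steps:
$E = \frac{40}{7}$ ($E = 40 \cdot \frac{1}{7} = \frac{40}{7} \approx 5.7143$)
$B = \frac{7}{607}$ ($B = \frac{1}{\frac{40}{7} + \left(3 + 6\right)^{2}} = \frac{1}{\frac{40}{7} + 9^{2}} = \frac{1}{\frac{40}{7} + 81} = \frac{1}{\frac{607}{7}} = \frac{7}{607} \approx 0.011532$)
$B 12 \cdot 2 \cdot 23 = \frac{7 \cdot 12 \cdot 2}{607} \cdot 23 = \frac{7}{607} \cdot 24 \cdot 23 = \frac{168}{607} \cdot 23 = \frac{3864}{607}$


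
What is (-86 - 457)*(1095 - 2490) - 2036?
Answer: 755449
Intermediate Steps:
(-86 - 457)*(1095 - 2490) - 2036 = -543*(-1395) - 2036 = 757485 - 2036 = 755449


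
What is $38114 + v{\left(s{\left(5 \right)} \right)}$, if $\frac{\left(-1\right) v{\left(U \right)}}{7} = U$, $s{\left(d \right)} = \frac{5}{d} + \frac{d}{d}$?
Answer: $38100$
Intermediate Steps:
$s{\left(d \right)} = 1 + \frac{5}{d}$ ($s{\left(d \right)} = \frac{5}{d} + 1 = 1 + \frac{5}{d}$)
$v{\left(U \right)} = - 7 U$
$38114 + v{\left(s{\left(5 \right)} \right)} = 38114 - 7 \frac{5 + 5}{5} = 38114 - 7 \cdot \frac{1}{5} \cdot 10 = 38114 - 14 = 38100$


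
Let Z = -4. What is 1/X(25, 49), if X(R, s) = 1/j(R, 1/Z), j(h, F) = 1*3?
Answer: 3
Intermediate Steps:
j(h, F) = 3
X(R, s) = 1/3
1/X(25, 49) = 1/(1/3) = 3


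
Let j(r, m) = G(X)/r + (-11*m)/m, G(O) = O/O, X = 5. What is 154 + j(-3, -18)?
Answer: 428/3 ≈ 142.67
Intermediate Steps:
G(O) = 1
j(r, m) = -11 + 1/r (j(r, m) = 1/r + (-11*m)/m = 1/r - 11 = -11 + 1/r)
154 + j(-3, -18) = 154 + (-11 + 1/(-3)) = 154 + (-11 - ⅓) = 154 - 34/3 = 428/3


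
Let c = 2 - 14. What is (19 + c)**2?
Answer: 49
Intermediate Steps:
c = -12
(19 + c)**2 = (19 - 12)**2 = 7**2 = 49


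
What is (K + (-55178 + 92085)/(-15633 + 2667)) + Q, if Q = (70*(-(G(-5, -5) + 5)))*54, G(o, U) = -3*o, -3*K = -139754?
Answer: -125416573/4322 ≈ -29018.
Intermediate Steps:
K = 139754/3 (K = -⅓*(-139754) = 139754/3 ≈ 46585.)
Q = -75600 (Q = (70*(-(-3*(-5) + 5)))*54 = (70*(-(15 + 5)))*54 = (70*(-1*20))*54 = (70*(-20))*54 = -1400*54 = -75600)
(K + (-55178 + 92085)/(-15633 + 2667)) + Q = (139754/3 + (-55178 + 92085)/(-15633 + 2667)) - 75600 = (139754/3 + 36907/(-12966)) - 75600 = (139754/3 + 36907*(-1/12966)) - 75600 = (139754/3 - 36907/12966) - 75600 = 201326627/4322 - 75600 = -125416573/4322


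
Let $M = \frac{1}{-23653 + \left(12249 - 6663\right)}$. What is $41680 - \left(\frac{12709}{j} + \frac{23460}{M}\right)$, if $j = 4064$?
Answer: $\frac{1722703171291}{4064} \approx 4.2389 \cdot 10^{8}$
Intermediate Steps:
$M = - \frac{1}{18067}$ ($M = \frac{1}{-23653 + \left(12249 - 6663\right)} = \frac{1}{-23653 + 5586} = \frac{1}{-18067} = - \frac{1}{18067} \approx -5.535 \cdot 10^{-5}$)
$41680 - \left(\frac{12709}{j} + \frac{23460}{M}\right) = 41680 - \left(-423851820 + \frac{12709}{4064}\right) = 41680 - - \frac{1722533783771}{4064} = 41680 + \left(- \frac{12709}{4064} + 423851820\right) = 41680 + \frac{1722533783771}{4064} = \frac{1722703171291}{4064}$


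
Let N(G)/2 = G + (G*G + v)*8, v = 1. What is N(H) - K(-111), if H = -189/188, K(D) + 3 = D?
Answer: 636899/4418 ≈ 144.16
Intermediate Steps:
K(D) = -3 + D
H = -189/188 (H = -189*1/188 = -189/188 ≈ -1.0053)
N(G) = 16 + 2*G + 16*G² (N(G) = 2*(G + (G*G + 1)*8) = 2*(G + (G² + 1)*8) = 2*(G + (1 + G²)*8) = 2*(G + (8 + 8*G²)) = 2*(8 + G + 8*G²) = 16 + 2*G + 16*G²)
N(H) - K(-111) = (16 + 2*(-189/188) + 16*(-189/188)²) - (-3 - 111) = (16 - 189/94 + 16*(35721/35344)) - 1*(-114) = (16 - 189/94 + 35721/2209) + 114 = 133247/4418 + 114 = 636899/4418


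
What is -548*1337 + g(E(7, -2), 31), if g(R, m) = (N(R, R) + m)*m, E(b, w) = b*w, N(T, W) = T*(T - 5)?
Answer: -723469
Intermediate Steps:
N(T, W) = T*(-5 + T)
g(R, m) = m*(m + R*(-5 + R)) (g(R, m) = (R*(-5 + R) + m)*m = (m + R*(-5 + R))*m = m*(m + R*(-5 + R)))
-548*1337 + g(E(7, -2), 31) = -548*1337 + 31*(31 + (7*(-2))*(-5 + 7*(-2))) = -732676 + 31*(31 - 14*(-5 - 14)) = -732676 + 31*(31 - 14*(-19)) = -732676 + 31*(31 + 266) = -732676 + 31*297 = -732676 + 9207 = -723469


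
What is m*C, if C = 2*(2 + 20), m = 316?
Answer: 13904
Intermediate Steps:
C = 44 (C = 2*22 = 44)
m*C = 316*44 = 13904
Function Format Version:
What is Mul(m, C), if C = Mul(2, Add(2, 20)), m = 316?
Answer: 13904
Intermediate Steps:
C = 44 (C = Mul(2, 22) = 44)
Mul(m, C) = Mul(316, 44) = 13904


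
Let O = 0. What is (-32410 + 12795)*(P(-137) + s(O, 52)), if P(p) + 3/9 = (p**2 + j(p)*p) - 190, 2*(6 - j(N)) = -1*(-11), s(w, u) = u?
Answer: -2184581395/6 ≈ -3.6410e+8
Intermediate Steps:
j(N) = 1/2 (j(N) = 6 - (-1)*(-11)/2 = 6 - 1/2*11 = 6 - 11/2 = 1/2)
P(p) = -571/3 + p**2 + p/2 (P(p) = -1/3 + ((p**2 + p/2) - 190) = -1/3 + (-190 + p**2 + p/2) = -571/3 + p**2 + p/2)
(-32410 + 12795)*(P(-137) + s(O, 52)) = (-32410 + 12795)*((-571/3 + (-137)**2 + (1/2)*(-137)) + 52) = -19615*((-571/3 + 18769 - 137/2) + 52) = -19615*(111061/6 + 52) = -19615*111373/6 = -2184581395/6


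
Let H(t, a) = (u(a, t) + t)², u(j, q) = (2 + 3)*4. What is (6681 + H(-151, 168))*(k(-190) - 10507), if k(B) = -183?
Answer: -254870980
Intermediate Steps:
u(j, q) = 20 (u(j, q) = 5*4 = 20)
H(t, a) = (20 + t)²
(6681 + H(-151, 168))*(k(-190) - 10507) = (6681 + (20 - 151)²)*(-183 - 10507) = (6681 + (-131)²)*(-10690) = (6681 + 17161)*(-10690) = 23842*(-10690) = -254870980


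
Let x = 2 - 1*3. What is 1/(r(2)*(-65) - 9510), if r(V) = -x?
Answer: -1/9575 ≈ -0.00010444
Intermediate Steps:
x = -1 (x = 2 - 3 = -1)
r(V) = 1 (r(V) = -1*(-1) = 1)
1/(r(2)*(-65) - 9510) = 1/(1*(-65) - 9510) = 1/(-65 - 9510) = 1/(-9575) = -1/9575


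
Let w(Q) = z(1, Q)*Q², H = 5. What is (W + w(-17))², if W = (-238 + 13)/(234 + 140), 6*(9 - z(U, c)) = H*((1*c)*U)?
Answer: 14104914433801/314721 ≈ 4.4817e+7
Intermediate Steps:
z(U, c) = 9 - 5*U*c/6 (z(U, c) = 9 - 5*(1*c)*U/6 = 9 - 5*c*U/6 = 9 - 5*U*c/6)
w(Q) = Q²*(9 - 5*Q/6) (w(Q) = (9 - ⅚*1*Q)*Q² = (9 - 5*Q/6)*Q² = Q²*(9 - 5*Q/6))
W = -225/374 ≈ -0.60160
(W + w(-17))² = (-225/374 + (⅙)*(-17)²*(54 - 5*(-17)))² = (-225/374 + (⅙)*289*(54 + 85))² = (-225/374 + (⅙)*289*139)² = (-225/374 + 40171/6)² = (3755651/561)² = 14104914433801/314721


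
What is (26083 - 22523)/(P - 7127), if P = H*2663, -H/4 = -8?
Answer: 3560/78089 ≈ 0.045589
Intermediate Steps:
H = 32 (H = -4*(-8) = 32)
P = 85216 (P = 32*2663 = 85216)
(26083 - 22523)/(P - 7127) = (26083 - 22523)/(85216 - 7127) = 3560/78089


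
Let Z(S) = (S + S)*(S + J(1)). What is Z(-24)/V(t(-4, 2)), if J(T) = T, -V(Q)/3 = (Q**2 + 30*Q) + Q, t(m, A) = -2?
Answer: 184/29 ≈ 6.3448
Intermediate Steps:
V(Q) = -93*Q - 3*Q**2 (V(Q) = -3*((Q**2 + 30*Q) + Q) = -3*(Q**2 + 31*Q) = -93*Q - 3*Q**2)
Z(S) = 2*S*(1 + S) (Z(S) = (S + S)*(S + 1) = (2*S)*(1 + S) = 2*S*(1 + S))
Z(-24)/V(t(-4, 2)) = (2*(-24)*(1 - 24))/((-3*(-2)*(31 - 2))) = (2*(-24)*(-23))/((-3*(-2)*29)) = 1104/174 = 1104*(1/174) = 184/29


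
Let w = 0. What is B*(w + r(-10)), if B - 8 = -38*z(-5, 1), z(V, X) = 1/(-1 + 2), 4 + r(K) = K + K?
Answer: 720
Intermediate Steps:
r(K) = -4 + 2*K (r(K) = -4 + (K + K) = -4 + 2*K)
z(V, X) = 1 (z(V, X) = 1/1 = 1)
B = -30 (B = 8 - 38*1 = 8 - 38 = -30)
B*(w + r(-10)) = -30*(0 + (-4 + 2*(-10))) = -30*(0 + (-4 - 20)) = -30*(0 - 24) = -30*(-24) = 720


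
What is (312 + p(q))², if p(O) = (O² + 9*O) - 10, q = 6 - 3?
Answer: 114244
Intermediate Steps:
q = 3
p(O) = -10 + O² + 9*O
(312 + p(q))² = (312 + (-10 + 3² + 9*3))² = (312 + (-10 + 9 + 27))² = (312 + 26)² = 338² = 114244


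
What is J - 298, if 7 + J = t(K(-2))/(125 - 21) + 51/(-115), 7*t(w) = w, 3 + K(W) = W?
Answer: -25572303/83720 ≈ -305.45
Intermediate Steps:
K(W) = -3 + W
t(w) = w/7
J = -623743/83720 (J = -7 + (((-3 - 2)/7)/(125 - 21) + 51/(-115)) = -7 + (((1/7)*(-5))/104 + 51*(-1/115)) = -7 + (-5/7*1/104 - 51/115) = -7 + (-5/728 - 51/115) = -7 - 37703/83720 = -623743/83720 ≈ -7.4503)
J - 298 = -623743/83720 - 298 = -25572303/83720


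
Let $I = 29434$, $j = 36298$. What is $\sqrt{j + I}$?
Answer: $2 \sqrt{16433} \approx 256.38$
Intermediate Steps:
$\sqrt{j + I} = \sqrt{36298 + 29434} = \sqrt{65732} = 2 \sqrt{16433}$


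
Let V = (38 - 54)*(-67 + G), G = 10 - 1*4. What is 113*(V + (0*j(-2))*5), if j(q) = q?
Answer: 110288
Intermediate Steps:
G = 6 (G = 10 - 4 = 6)
V = 976 (V = (38 - 54)*(-67 + 6) = -16*(-61) = 976)
113*(V + (0*j(-2))*5) = 113*(976 + (0*(-2))*5) = 113*(976 + 0*5) = 113*(976 + 0) = 113*976 = 110288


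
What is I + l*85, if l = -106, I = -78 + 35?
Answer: -9053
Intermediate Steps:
I = -43
I + l*85 = -43 - 106*85 = -43 - 9010 = -9053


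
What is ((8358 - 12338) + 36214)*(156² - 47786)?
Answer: -755887300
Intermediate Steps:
((8358 - 12338) + 36214)*(156² - 47786) = (-3980 + 36214)*(24336 - 47786) = 32234*(-23450) = -755887300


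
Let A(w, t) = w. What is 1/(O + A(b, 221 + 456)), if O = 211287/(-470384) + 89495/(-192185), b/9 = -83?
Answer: -2582878544/1931773221173 ≈ -0.0013371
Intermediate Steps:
b = -747 (b = 9*(-83) = -747)
O = -2362948805/2582878544 (O = 211287*(-1/470384) + 89495*(-1/192185) = -211287/470384 - 2557/5491 = -2362948805/2582878544 ≈ -0.91485)
1/(O + A(b, 221 + 456)) = 1/(-2362948805/2582878544 - 747) = 1/(-1931773221173/2582878544) = -2582878544/1931773221173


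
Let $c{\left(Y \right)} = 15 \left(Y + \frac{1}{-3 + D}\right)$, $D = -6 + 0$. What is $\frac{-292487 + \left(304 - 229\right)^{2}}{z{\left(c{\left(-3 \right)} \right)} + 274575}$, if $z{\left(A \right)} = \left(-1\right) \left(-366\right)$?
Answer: $- \frac{286862}{274941} \approx -1.0434$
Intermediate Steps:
$D = -6$
$c{\left(Y \right)} = - \frac{5}{3} + 15 Y$ ($c{\left(Y \right)} = 15 \left(Y + \frac{1}{-3 - 6}\right) = 15 \left(Y + \frac{1}{-9}\right) = 15 \left(Y - \frac{1}{9}\right) = 15 \left(- \frac{1}{9} + Y\right) = - \frac{5}{3} + 15 Y$)
$z{\left(A \right)} = 366$
$\frac{-292487 + \left(304 - 229\right)^{2}}{z{\left(c{\left(-3 \right)} \right)} + 274575} = \frac{-292487 + \left(304 - 229\right)^{2}}{366 + 274575} = \frac{-292487 + 75^{2}}{274941} = \left(-292487 + 5625\right) \frac{1}{274941} = \left(-286862\right) \frac{1}{274941} = - \frac{286862}{274941}$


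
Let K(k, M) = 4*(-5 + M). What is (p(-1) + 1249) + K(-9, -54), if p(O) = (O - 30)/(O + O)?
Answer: 2057/2 ≈ 1028.5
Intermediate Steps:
K(k, M) = -20 + 4*M
p(O) = (-30 + O)/(2*O) (p(O) = (-30 + O)/((2*O)) = (-30 + O)*(1/(2*O)) = (-30 + O)/(2*O))
(p(-1) + 1249) + K(-9, -54) = ((1/2)*(-30 - 1)/(-1) + 1249) + (-20 + 4*(-54)) = ((1/2)*(-1)*(-31) + 1249) + (-20 - 216) = (31/2 + 1249) - 236 = 2529/2 - 236 = 2057/2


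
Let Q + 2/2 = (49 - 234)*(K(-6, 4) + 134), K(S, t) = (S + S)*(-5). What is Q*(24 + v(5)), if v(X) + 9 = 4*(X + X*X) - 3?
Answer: -4737612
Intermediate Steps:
K(S, t) = -10*S (K(S, t) = (2*S)*(-5) = -10*S)
Q = -35891 (Q = -1 + (49 - 234)*(-10*(-6) + 134) = -1 - 185*(60 + 134) = -1 - 185*194 = -1 - 35890 = -35891)
v(X) = -12 + 4*X + 4*X² (v(X) = -9 + (4*(X + X*X) - 3) = -9 + (4*(X + X²) - 3) = -9 + ((4*X + 4*X²) - 3) = -9 + (-3 + 4*X + 4*X²) = -12 + 4*X + 4*X²)
Q*(24 + v(5)) = -35891*(24 + (-12 + 4*5 + 4*5²)) = -35891*(24 + (-12 + 20 + 4*25)) = -35891*(24 + (-12 + 20 + 100)) = -35891*(24 + 108) = -35891*132 = -4737612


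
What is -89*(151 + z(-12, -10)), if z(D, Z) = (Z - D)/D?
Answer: -80545/6 ≈ -13424.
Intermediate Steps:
z(D, Z) = (Z - D)/D
-89*(151 + z(-12, -10)) = -89*(151 + (-10 - 1*(-12))/(-12)) = -89*(151 - (-10 + 12)/12) = -89*(151 - 1/12*2) = -89*(151 - ⅙) = -89*905/6 = -80545/6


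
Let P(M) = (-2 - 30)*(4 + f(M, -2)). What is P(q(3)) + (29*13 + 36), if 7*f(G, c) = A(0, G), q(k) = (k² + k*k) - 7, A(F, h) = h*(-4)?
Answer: 3403/7 ≈ 486.14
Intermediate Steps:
A(F, h) = -4*h
q(k) = -7 + 2*k² (q(k) = (k² + k²) - 7 = 2*k² - 7 = -7 + 2*k²)
f(G, c) = -4*G/7 (f(G, c) = (-4*G)/7 = -4*G/7)
P(M) = -128 + 128*M/7 (P(M) = (-2 - 30)*(4 - 4*M/7) = -32*(4 - 4*M/7) = -128 + 128*M/7)
P(q(3)) + (29*13 + 36) = (-128 + 128*(-7 + 2*3²)/7) + (29*13 + 36) = (-128 + 128*(-7 + 2*9)/7) + (377 + 36) = (-128 + 128*(-7 + 18)/7) + 413 = (-128 + (128/7)*11) + 413 = (-128 + 1408/7) + 413 = 512/7 + 413 = 3403/7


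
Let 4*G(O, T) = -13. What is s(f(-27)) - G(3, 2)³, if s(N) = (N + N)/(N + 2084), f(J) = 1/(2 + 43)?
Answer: 206036985/6001984 ≈ 34.328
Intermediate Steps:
G(O, T) = -13/4 (G(O, T) = (¼)*(-13) = -13/4)
f(J) = 1/45
s(N) = 2*N/(2084 + N) (s(N) = (2*N)/(2084 + N) = 2*N/(2084 + N))
s(f(-27)) - G(3, 2)³ = 2*(1/45)/(2084 + 1/45) - (-13/4)³ = 2*(1/45)/(93781/45) - 1*(-2197/64) = 2*(1/45)*(45/93781) + 2197/64 = 2/93781 + 2197/64 = 206036985/6001984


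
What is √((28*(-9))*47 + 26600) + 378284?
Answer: 378284 + 2*√3689 ≈ 3.7841e+5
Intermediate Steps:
√((28*(-9))*47 + 26600) + 378284 = √(-252*47 + 26600) + 378284 = √(-11844 + 26600) + 378284 = √14756 + 378284 = 2*√3689 + 378284 = 378284 + 2*√3689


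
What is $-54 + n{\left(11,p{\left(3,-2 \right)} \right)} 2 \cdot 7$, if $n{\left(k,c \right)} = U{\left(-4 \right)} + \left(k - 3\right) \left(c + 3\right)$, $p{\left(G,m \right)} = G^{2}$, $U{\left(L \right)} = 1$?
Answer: $1304$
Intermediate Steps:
$n{\left(k,c \right)} = 1 + \left(-3 + k\right) \left(3 + c\right)$ ($n{\left(k,c \right)} = 1 + \left(k - 3\right) \left(c + 3\right) = 1 + \left(-3 + k\right) \left(3 + c\right)$)
$-54 + n{\left(11,p{\left(3,-2 \right)} \right)} 2 \cdot 7 = -54 + \left(-8 - 3 \cdot 3^{2} + 3 \cdot 11 + 3^{2} \cdot 11\right) 2 \cdot 7 = -54 + \left(-8 - 27 + 33 + 9 \cdot 11\right) 14 = -54 + \left(-8 - 27 + 33 + 99\right) 14 = -54 + 97 \cdot 14 = -54 + 1358 = 1304$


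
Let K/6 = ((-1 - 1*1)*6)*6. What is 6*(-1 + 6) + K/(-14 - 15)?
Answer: 1302/29 ≈ 44.897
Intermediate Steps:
K = -432 (K = 6*(((-1 - 1*1)*6)*6) = 6*(((-1 - 1)*6)*6) = 6*(-2*6*6) = 6*(-12*6) = 6*(-72) = -432)
6*(-1 + 6) + K/(-14 - 15) = 6*(-1 + 6) - 432/(-14 - 15) = 6*5 - 432/(-29) = 30 - 432*(-1/29) = 30 + 432/29 = 1302/29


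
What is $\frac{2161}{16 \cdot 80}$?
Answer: $\frac{2161}{1280} \approx 1.6883$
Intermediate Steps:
$\frac{2161}{16 \cdot 80} = \frac{2161}{1280}$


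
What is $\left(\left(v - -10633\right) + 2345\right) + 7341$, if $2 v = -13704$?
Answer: $13467$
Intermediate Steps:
$v = -6852$ ($v = \frac{1}{2} \left(-13704\right) = -6852$)
$\left(\left(v - -10633\right) + 2345\right) + 7341 = \left(\left(-6852 - -10633\right) + 2345\right) + 7341 = \left(\left(-6852 + 10633\right) + 2345\right) + 7341 = \left(3781 + 2345\right) + 7341 = 6126 + 7341 = 13467$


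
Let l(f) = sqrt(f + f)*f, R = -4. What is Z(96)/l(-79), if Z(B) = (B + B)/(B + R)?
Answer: 24*I*sqrt(158)/143543 ≈ 0.0021016*I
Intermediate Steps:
Z(B) = 2*B/(-4 + B) (Z(B) = (B + B)/(B - 4) = (2*B)/(-4 + B) = 2*B/(-4 + B))
l(f) = sqrt(2)*f**(3/2) (l(f) = sqrt(2*f)*f = (sqrt(2)*sqrt(f))*f = sqrt(2)*f**(3/2))
Z(96)/l(-79) = (2*96/(-4 + 96))/((sqrt(2)*(-79)**(3/2))) = (2*96/92)/((sqrt(2)*(-79*I*sqrt(79)))) = (2*96*(1/92))/((-79*I*sqrt(158))) = 48*(I*sqrt(158)/12482)/23 = 24*I*sqrt(158)/143543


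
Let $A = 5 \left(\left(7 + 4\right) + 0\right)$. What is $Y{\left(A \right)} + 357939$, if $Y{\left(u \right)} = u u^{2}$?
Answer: $524314$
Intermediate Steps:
$A = 55$ ($A = 5 \left(11 + 0\right) = 5 \cdot 11 = 55$)
$Y{\left(u \right)} = u^{3}$
$Y{\left(A \right)} + 357939 = 55^{3} + 357939 = 166375 + 357939 = 524314$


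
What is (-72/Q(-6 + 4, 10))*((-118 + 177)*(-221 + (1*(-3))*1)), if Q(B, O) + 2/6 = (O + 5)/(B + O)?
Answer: 22837248/37 ≈ 6.1722e+5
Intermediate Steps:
Q(B, O) = -⅓ + (5 + O)/(B + O) (Q(B, O) = -⅓ + (O + 5)/(B + O) = -⅓ + (5 + O)/(B + O))
(-72/Q(-6 + 4, 10))*((-118 + 177)*(-221 + (1*(-3))*1)) = (-72*3*((-6 + 4) + 10)/(15 - (-6 + 4) + 2*10))*((-118 + 177)*(-221 + (1*(-3))*1)) = (-72*3*(-2 + 10)/(15 - 1*(-2) + 20))*(59*(-221 - 3*1)) = (-72*24/(15 + 2 + 20))*(59*(-221 - 3)) = (-72/((⅓)*(⅛)*37))*(59*(-224)) = -72/37/24*(-13216) = -72*24/37*(-13216) = -1728/37*(-13216) = 22837248/37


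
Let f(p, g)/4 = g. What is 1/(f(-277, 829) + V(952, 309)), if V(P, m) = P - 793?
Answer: 1/3475 ≈ 0.00028777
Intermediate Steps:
f(p, g) = 4*g
V(P, m) = -793 + P
1/(f(-277, 829) + V(952, 309)) = 1/(4*829 + (-793 + 952)) = 1/(3316 + 159) = 1/3475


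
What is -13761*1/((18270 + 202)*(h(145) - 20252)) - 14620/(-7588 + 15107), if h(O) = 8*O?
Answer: -1718631423307/883902120352 ≈ -1.9444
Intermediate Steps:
-13761*1/((18270 + 202)*(h(145) - 20252)) - 14620/(-7588 + 15107) = -13761*1/((18270 + 202)*(8*145 - 20252)) - 14620/(-7588 + 15107) = -13761*1/(18472*(1160 - 20252)) - 14620/7519 = -13761/((-19092*18472)) - 14620*1/7519 = -13761/(-352667424) - 14620/7519 = -13761*(-1/352667424) - 14620/7519 = 4587/117555808 - 14620/7519 = -1718631423307/883902120352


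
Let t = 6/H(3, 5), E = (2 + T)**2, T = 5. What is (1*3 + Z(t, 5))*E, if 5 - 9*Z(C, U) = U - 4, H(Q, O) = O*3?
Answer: 1519/9 ≈ 168.78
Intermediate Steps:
H(Q, O) = 3*O
E = 49 (E = (2 + 5)**2 = 7**2 = 49)
t = 2/5 (t = 6/((3*5)) = 6/15 = 6*(1/15) = 2/5 ≈ 0.40000)
Z(C, U) = 1 - U/9 (Z(C, U) = 5/9 - (U - 4)/9 = 5/9 - (-4 + U)/9 = 5/9 + (4/9 - U/9) = 1 - U/9)
(1*3 + Z(t, 5))*E = (1*3 + (1 - 1/9*5))*49 = (3 + (1 - 5/9))*49 = (3 + 4/9)*49 = (31/9)*49 = 1519/9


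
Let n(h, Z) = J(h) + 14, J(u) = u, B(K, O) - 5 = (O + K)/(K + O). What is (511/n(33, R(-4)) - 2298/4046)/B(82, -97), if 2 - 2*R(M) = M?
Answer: 489875/285243 ≈ 1.7174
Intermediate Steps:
B(K, O) = 6 (B(K, O) = 5 + (O + K)/(K + O) = 5 + (K + O)/(K + O) = 5 + 1 = 6)
R(M) = 1 - M/2
n(h, Z) = 14 + h (n(h, Z) = h + 14 = 14 + h)
(511/n(33, R(-4)) - 2298/4046)/B(82, -97) = (511/(14 + 33) - 2298/4046)/6 = (511/47 - 2298*1/4046)*(1/6) = (511*(1/47) - 1149/2023)*(1/6) = (511/47 - 1149/2023)*(1/6) = (979750/95081)*(1/6) = 489875/285243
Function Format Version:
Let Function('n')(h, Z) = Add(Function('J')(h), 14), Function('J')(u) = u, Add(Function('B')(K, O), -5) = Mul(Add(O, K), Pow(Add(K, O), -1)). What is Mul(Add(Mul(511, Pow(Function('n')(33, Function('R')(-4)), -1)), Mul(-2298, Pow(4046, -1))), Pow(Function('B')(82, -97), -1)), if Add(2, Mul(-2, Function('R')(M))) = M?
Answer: Rational(489875, 285243) ≈ 1.7174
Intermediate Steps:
Function('B')(K, O) = 6 (Function('B')(K, O) = Add(5, Mul(Add(O, K), Pow(Add(K, O), -1))) = Add(5, Mul(Add(K, O), Pow(Add(K, O), -1))) = Add(5, 1) = 6)
Function('R')(M) = Add(1, Mul(Rational(-1, 2), M))
Function('n')(h, Z) = Add(14, h) (Function('n')(h, Z) = Add(h, 14) = Add(14, h))
Mul(Add(Mul(511, Pow(Function('n')(33, Function('R')(-4)), -1)), Mul(-2298, Pow(4046, -1))), Pow(Function('B')(82, -97), -1)) = Mul(Add(Mul(511, Pow(Add(14, 33), -1)), Mul(-2298, Pow(4046, -1))), Pow(6, -1)) = Mul(Add(Mul(511, Pow(47, -1)), Mul(-2298, Rational(1, 4046))), Rational(1, 6)) = Mul(Add(Mul(511, Rational(1, 47)), Rational(-1149, 2023)), Rational(1, 6)) = Mul(Add(Rational(511, 47), Rational(-1149, 2023)), Rational(1, 6)) = Mul(Rational(979750, 95081), Rational(1, 6)) = Rational(489875, 285243)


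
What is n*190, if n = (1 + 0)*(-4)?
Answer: -760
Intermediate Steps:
n = -4 (n = 1*(-4) = -4)
n*190 = -4*190 = -760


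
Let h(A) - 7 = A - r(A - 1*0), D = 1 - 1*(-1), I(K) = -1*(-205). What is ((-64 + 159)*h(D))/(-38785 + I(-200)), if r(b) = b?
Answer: -133/7716 ≈ -0.017237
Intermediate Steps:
I(K) = 205
D = 2 (D = 1 + 1 = 2)
h(A) = 7 (h(A) = 7 + (A - (A - 1*0)) = 7 + (A - (A + 0)) = 7 + (A - A) = 7 + 0 = 7)
((-64 + 159)*h(D))/(-38785 + I(-200)) = ((-64 + 159)*7)/(-38785 + 205) = (95*7)/(-38580) = 665*(-1/38580) = -133/7716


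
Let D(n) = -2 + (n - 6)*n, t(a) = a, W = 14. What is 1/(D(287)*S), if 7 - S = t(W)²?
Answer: -1/15241905 ≈ -6.5609e-8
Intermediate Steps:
D(n) = -2 + n*(-6 + n) (D(n) = -2 + (-6 + n)*n = -2 + n*(-6 + n))
S = -189 (S = 7 - 1*14² = 7 - 1*196 = 7 - 196 = -189)
1/(D(287)*S) = 1/(-2 + 287² - 6*287*(-189)) = -1/189/(-2 + 82369 - 1722) = -1/189/80645 = (1/80645)*(-1/189) = -1/15241905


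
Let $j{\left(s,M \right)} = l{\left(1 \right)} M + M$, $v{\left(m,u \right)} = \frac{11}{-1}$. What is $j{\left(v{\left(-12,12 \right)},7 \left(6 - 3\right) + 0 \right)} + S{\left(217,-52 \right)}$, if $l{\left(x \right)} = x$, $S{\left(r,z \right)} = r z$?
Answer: $-11242$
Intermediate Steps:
$v{\left(m,u \right)} = -11$ ($v{\left(m,u \right)} = 11 \left(-1\right) = -11$)
$j{\left(s,M \right)} = 2 M$ ($j{\left(s,M \right)} = 1 M + M = M + M = 2 M$)
$j{\left(v{\left(-12,12 \right)},7 \left(6 - 3\right) + 0 \right)} + S{\left(217,-52 \right)} = 2 \left(7 \left(6 - 3\right) + 0\right) + 217 \left(-52\right) = 2 \left(7 \left(6 - 3\right) + 0\right) - 11284 = 2 \left(7 \cdot 3 + 0\right) - 11284 = 2 \left(21 + 0\right) - 11284 = 2 \cdot 21 - 11284 = 42 - 11284 = -11242$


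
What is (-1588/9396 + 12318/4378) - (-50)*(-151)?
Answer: -38808207092/5141961 ≈ -7547.4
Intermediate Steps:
(-1588/9396 + 12318/4378) - (-50)*(-151) = (-1588*1/9396 + 12318*(1/4378)) - 1*7550 = (-397/2349 + 6159/2189) - 7550 = 13598458/5141961 - 7550 = -38808207092/5141961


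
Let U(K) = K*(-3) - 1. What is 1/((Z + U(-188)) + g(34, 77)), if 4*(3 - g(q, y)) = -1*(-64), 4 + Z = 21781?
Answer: 1/22327 ≈ 4.4789e-5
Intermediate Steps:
Z = 21777 (Z = -4 + 21781 = 21777)
g(q, y) = -13 (g(q, y) = 3 - (-1)*(-64)/4 = 3 - ¼*64 = 3 - 16 = -13)
U(K) = -1 - 3*K (U(K) = -3*K - 1 = -1 - 3*K)
1/((Z + U(-188)) + g(34, 77)) = 1/((21777 + (-1 - 3*(-188))) - 13) = 1/((21777 + (-1 + 564)) - 13) = 1/((21777 + 563) - 13) = 1/(22340 - 13) = 1/22327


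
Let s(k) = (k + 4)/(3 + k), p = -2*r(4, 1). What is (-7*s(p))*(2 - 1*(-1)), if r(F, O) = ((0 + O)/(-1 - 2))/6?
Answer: -111/4 ≈ -27.750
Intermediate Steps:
r(F, O) = -O/18 (r(F, O) = (O/(-3))*(1/6) = (O*(-1/3))*(1/6) = -O/3*(1/6) = -O/18)
p = 1/9 (p = -(-1)/9 = -2*(-1/18) = 1/9 ≈ 0.11111)
s(k) = (4 + k)/(3 + k)
(-7*s(p))*(2 - 1*(-1)) = (-7*(4 + 1/9)/(3 + 1/9))*(2 - 1*(-1)) = (-7*37/(28/9*9))*(2 + 1) = -9*37/(4*9)*3 = -7*37/28*3 = -37/4*3 = -111/4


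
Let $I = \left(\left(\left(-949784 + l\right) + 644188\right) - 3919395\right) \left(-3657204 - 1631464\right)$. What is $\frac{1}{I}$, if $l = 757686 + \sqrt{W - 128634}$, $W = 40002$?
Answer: $\frac{3467305}{63581445857468722876} + \frac{3 i \sqrt{2462}}{31790722928734361438} \approx 5.4533 \cdot 10^{-14} + 4.6824 \cdot 10^{-18} i$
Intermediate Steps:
$l = 757686 + 6 i \sqrt{2462}$ ($l = 757686 + \sqrt{40002 - 128634} = 757686 + \sqrt{-88632} = 757686 + 6 i \sqrt{2462} \approx 7.5769 \cdot 10^{5} + 297.71 i$)
$I = 18337424999740 - 31732008 i \sqrt{2462}$ ($I = \left(\left(\left(-949784 + \left(757686 + 6 i \sqrt{2462}\right)\right) + 644188\right) - 3919395\right) \left(-3657204 - 1631464\right) = \left(\left(\left(-192098 + 6 i \sqrt{2462}\right) + 644188\right) - 3919395\right) \left(-5288668\right) = \left(\left(452090 + 6 i \sqrt{2462}\right) - 3919395\right) \left(-5288668\right) = \left(-3467305 + 6 i \sqrt{2462}\right) \left(-5288668\right) = 18337424999740 - 31732008 i \sqrt{2462} \approx 1.8337 \cdot 10^{13} - 1.5745 \cdot 10^{9} i$)
$\frac{1}{I} = \frac{1}{18337424999740 - 31732008 i \sqrt{2462}}$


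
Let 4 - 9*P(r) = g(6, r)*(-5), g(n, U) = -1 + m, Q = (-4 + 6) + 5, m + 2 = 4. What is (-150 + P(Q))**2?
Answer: 22201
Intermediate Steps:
m = 2 (m = -2 + 4 = 2)
Q = 7 (Q = 2 + 5 = 7)
g(n, U) = 1 (g(n, U) = -1 + 2 = 1)
P(r) = 1 (P(r) = 4/9 - (-5)/9 = 4/9 - 1/9*(-5) = 4/9 + 5/9 = 1)
(-150 + P(Q))**2 = (-150 + 1)**2 = (-149)**2 = 22201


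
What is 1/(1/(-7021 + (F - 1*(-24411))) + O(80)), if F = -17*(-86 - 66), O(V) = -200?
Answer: -19974/3994799 ≈ -0.0050000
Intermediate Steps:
F = 2584 (F = -17*(-152) = 2584)
1/(1/(-7021 + (F - 1*(-24411))) + O(80)) = 1/(1/(-7021 + (2584 - 1*(-24411))) - 200) = 1/(1/(-7021 + (2584 + 24411)) - 200) = 1/(1/(-7021 + 26995) - 200) = 1/(1/19974 - 200) = 1/(-3994799/19974) = -19974/3994799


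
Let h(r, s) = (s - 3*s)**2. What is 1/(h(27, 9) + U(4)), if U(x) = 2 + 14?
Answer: 1/340 ≈ 0.0029412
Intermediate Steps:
U(x) = 16
h(r, s) = 4*s**2 (h(r, s) = (-2*s)**2 = 4*s**2)
1/(h(27, 9) + U(4)) = 1/(4*9**2 + 16) = 1/(4*81 + 16) = 1/(324 + 16) = 1/340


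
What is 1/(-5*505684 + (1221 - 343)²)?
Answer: -1/1757536 ≈ -5.6898e-7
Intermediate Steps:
1/(-5*505684 + (1221 - 343)²) = 1/(-2528420 + 878²) = 1/(-2528420 + 770884) = 1/(-1757536) = -1/1757536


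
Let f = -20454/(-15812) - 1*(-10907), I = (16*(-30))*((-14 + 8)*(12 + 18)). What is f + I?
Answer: 769319369/7906 ≈ 97308.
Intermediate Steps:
I = 86400 (I = -(-2880)*30 = -480*(-180) = 86400)
f = 86240969/7906 (f = -20454*(-1/15812) + 10907 = 10227/7906 + 10907 = 86240969/7906 ≈ 10908.)
f + I = 86240969/7906 + 86400 = 769319369/7906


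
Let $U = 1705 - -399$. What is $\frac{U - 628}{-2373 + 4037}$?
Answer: $\frac{369}{416} \approx 0.88702$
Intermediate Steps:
$U = 2104$ ($U = 1705 + 399 = 2104$)
$\frac{U - 628}{-2373 + 4037} = \frac{2104 - 628}{-2373 + 4037} = \frac{1476}{1664} = 1476 \cdot \frac{1}{1664} = \frac{369}{416}$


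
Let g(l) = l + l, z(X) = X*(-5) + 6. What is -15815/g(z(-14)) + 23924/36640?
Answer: -2249317/21755 ≈ -103.39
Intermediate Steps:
z(X) = 6 - 5*X (z(X) = -5*X + 6 = 6 - 5*X)
g(l) = 2*l
-15815/g(z(-14)) + 23924/36640 = -15815*1/(2*(6 - 5*(-14))) + 23924/36640 = -15815*1/(2*(6 + 70)) + 23924*(1/36640) = -15815/(2*76) + 5981/9160 = -15815/152 + 5981/9160 = -2249317/21755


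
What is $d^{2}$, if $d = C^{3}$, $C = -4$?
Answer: $4096$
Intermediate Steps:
$d = -64$ ($d = \left(-4\right)^{3} = -64$)
$d^{2} = \left(-64\right)^{2} = 4096$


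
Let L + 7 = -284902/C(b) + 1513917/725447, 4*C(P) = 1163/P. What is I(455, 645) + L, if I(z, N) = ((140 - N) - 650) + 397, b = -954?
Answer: 788052179473110/843694861 ≈ 9.3405e+5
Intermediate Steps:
C(P) = 1163/(4*P) (C(P) = (1163/P)/4 = 1163/(4*P))
I(z, N) = -113 - N (I(z, N) = (-510 - N) + 397 = -113 - N)
L = 788691700177748/843694861 (L = -7 + (-284902/((1163/4)/(-954)) + 1513917/725447) = -7 + (-284902/((1163/4)*(-1/954)) + 1513917*(1/725447)) = -7 + (-284902/(-1163/3816) + 1513917/725447) = -7 + (-284902*(-3816/1163) + 1513917/725447) = -7 + (1087186032/1163 + 1513917/725447) = -7 + 788697606041775/843694861 = 788691700177748/843694861 ≈ 9.3481e+5)
I(455, 645) + L = (-113 - 1*645) + 788691700177748/843694861 = (-113 - 645) + 788691700177748/843694861 = -758 + 788691700177748/843694861 = 788052179473110/843694861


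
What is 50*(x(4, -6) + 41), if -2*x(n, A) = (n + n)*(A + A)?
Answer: 4450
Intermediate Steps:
x(n, A) = -2*A*n (x(n, A) = -(n + n)*(A + A)/2 = -2*n*2*A/2 = -2*A*n)
50*(x(4, -6) + 41) = 50*(-2*(-6)*4 + 41) = 50*(48 + 41) = 50*89 = 4450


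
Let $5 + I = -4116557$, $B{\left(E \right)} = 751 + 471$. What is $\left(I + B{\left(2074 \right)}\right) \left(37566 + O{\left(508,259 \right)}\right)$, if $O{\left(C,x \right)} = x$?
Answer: $-155662735500$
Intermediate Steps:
$B{\left(E \right)} = 1222$
$I = -4116562$ ($I = -5 - 4116557 = -4116562$)
$\left(I + B{\left(2074 \right)}\right) \left(37566 + O{\left(508,259 \right)}\right) = \left(-4116562 + 1222\right) \left(37566 + 259\right) = \left(-4115340\right) 37825 = -155662735500$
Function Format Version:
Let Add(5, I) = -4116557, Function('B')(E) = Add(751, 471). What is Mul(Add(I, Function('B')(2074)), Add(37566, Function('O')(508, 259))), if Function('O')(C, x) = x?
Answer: -155662735500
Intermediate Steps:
Function('B')(E) = 1222
I = -4116562 (I = Add(-5, -4116557) = -4116562)
Mul(Add(I, Function('B')(2074)), Add(37566, Function('O')(508, 259))) = Mul(Add(-4116562, 1222), Add(37566, 259)) = Mul(-4115340, 37825) = -155662735500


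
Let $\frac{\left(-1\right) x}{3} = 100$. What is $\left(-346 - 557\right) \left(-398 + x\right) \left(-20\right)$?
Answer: $-12605880$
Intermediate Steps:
$x = -300$ ($x = \left(-3\right) 100 = -300$)
$\left(-346 - 557\right) \left(-398 + x\right) \left(-20\right) = \left(-346 - 557\right) \left(-398 - 300\right) \left(-20\right) = \left(-903\right) \left(-698\right) \left(-20\right) = 630294 \left(-20\right) = -12605880$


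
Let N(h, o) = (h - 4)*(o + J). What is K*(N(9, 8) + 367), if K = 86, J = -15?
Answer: 28552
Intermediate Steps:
N(h, o) = (-15 + o)*(-4 + h) (N(h, o) = (h - 4)*(o - 15) = (-4 + h)*(-15 + o) = (-15 + o)*(-4 + h))
K*(N(9, 8) + 367) = 86*((60 - 15*9 - 4*8 + 9*8) + 367) = 86*((60 - 135 - 32 + 72) + 367) = 86*(-35 + 367) = 86*332 = 28552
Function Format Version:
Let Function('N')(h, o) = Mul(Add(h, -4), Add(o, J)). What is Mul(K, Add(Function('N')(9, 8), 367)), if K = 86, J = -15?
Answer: 28552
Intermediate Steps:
Function('N')(h, o) = Mul(Add(-15, o), Add(-4, h)) (Function('N')(h, o) = Mul(Add(h, -4), Add(o, -15)) = Mul(Add(-4, h), Add(-15, o)) = Mul(Add(-15, o), Add(-4, h)))
Mul(K, Add(Function('N')(9, 8), 367)) = Mul(86, Add(Add(60, Mul(-15, 9), Mul(-4, 8), Mul(9, 8)), 367)) = Mul(86, Add(Add(60, -135, -32, 72), 367)) = Mul(86, Add(-35, 367)) = Mul(86, 332) = 28552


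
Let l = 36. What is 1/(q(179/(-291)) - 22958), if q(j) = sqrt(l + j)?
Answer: -6680778/153377291027 - sqrt(2996427)/153377291027 ≈ -4.3569e-5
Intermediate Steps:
q(j) = sqrt(36 + j)
1/(q(179/(-291)) - 22958) = 1/(sqrt(36 + 179/(-291)) - 22958) = 1/(sqrt(36 + 179*(-1/291)) - 22958) = 1/(sqrt(36 - 179/291) - 22958) = 1/(sqrt(10297/291) - 22958) = 1/(sqrt(2996427)/291 - 22958) = 1/(-22958 + sqrt(2996427)/291)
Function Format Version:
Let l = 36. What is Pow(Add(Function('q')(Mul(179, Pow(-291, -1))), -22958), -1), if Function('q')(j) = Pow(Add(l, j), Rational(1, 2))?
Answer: Add(Rational(-6680778, 153377291027), Mul(Rational(-1, 153377291027), Pow(2996427, Rational(1, 2)))) ≈ -4.3569e-5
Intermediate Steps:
Function('q')(j) = Pow(Add(36, j), Rational(1, 2))
Pow(Add(Function('q')(Mul(179, Pow(-291, -1))), -22958), -1) = Pow(Add(Pow(Add(36, Mul(179, Pow(-291, -1))), Rational(1, 2)), -22958), -1) = Pow(Add(Pow(Add(36, Mul(179, Rational(-1, 291))), Rational(1, 2)), -22958), -1) = Pow(Add(Pow(Add(36, Rational(-179, 291)), Rational(1, 2)), -22958), -1) = Pow(Add(Pow(Rational(10297, 291), Rational(1, 2)), -22958), -1) = Pow(Add(Mul(Rational(1, 291), Pow(2996427, Rational(1, 2))), -22958), -1) = Pow(Add(-22958, Mul(Rational(1, 291), Pow(2996427, Rational(1, 2)))), -1)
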